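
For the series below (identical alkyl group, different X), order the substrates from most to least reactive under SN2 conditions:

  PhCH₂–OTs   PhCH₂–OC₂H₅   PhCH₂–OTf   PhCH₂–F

PhCH₂–OTf > PhCH₂–OTs > PhCH₂–F > PhCH₂–OC₂H₅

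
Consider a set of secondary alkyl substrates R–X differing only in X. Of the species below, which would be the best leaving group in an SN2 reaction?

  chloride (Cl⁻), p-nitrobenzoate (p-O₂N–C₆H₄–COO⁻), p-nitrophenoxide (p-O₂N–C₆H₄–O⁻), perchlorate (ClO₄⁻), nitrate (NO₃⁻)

perchlorate (ClO₄⁻)

The more stable X⁻ (or X) is on its own — i.e. the weaker a base it is — the better a leaving group it makes.
perchlorate (ClO₄⁻): pKₐ(HClO₄) ≈ -10
chloride (Cl⁻): pKₐ(HCl) ≈ -7
nitrate (NO₃⁻): pKₐ(HNO₃) ≈ -1.3
p-nitrobenzoate (p-O₂N–C₆H₄–COO⁻): pKₐ(p-nitrobenzoic acid) ≈ 3.4
p-nitrophenoxide (p-O₂N–C₆H₄–O⁻): pKₐ(p-nitrophenol) ≈ 7.2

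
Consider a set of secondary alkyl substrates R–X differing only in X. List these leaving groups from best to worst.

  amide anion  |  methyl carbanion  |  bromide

bromide > amide anion > methyl carbanion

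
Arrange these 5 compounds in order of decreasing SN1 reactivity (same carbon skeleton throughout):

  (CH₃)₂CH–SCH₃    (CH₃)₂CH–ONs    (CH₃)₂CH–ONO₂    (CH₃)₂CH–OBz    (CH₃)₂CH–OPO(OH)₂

(CH₃)₂CH–ONs > (CH₃)₂CH–ONO₂ > (CH₃)₂CH–OPO(OH)₂ > (CH₃)₂CH–OBz > (CH₃)₂CH–SCH₃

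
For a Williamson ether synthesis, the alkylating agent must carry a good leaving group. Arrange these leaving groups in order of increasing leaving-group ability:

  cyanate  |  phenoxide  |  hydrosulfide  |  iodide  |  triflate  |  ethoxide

ethoxide < phenoxide < hydrosulfide < cyanate < iodide < triflate

A good leaving group is a weak base: the lower the pKₐ of its conjugate acid, the more readily it departs.
triflate: pKₐ(CF₃SO₃H (triflic acid)) ≈ -14
iodide: pKₐ(HI) ≈ -10
cyanate: pKₐ(HOCN) ≈ 3.5
hydrosulfide: pKₐ(H₂S) ≈ 7
phenoxide: pKₐ(C₆H₅OH (phenol)) ≈ 10
ethoxide: pKₐ(CH₃CH₂OH) ≈ 16
Reversing gives the worst-to-best order requested.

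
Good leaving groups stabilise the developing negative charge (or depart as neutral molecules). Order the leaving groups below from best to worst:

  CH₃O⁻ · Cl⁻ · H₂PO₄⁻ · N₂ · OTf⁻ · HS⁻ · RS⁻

N₂ > OTf⁻ > Cl⁻ > H₂PO₄⁻ > HS⁻ > RS⁻ > CH₃O⁻

A good leaving group is a weak base: the lower the pKₐ of its conjugate acid, the more readily it departs.
N₂: no meaningful conjugate acid; N₂ departs as an exceptionally stable neutral molecule
OTf⁻: pKₐ(CF₃SO₃H (triflic acid)) ≈ -14
Cl⁻: pKₐ(HCl) ≈ -7
H₂PO₄⁻: pKₐ(H₃PO₄) ≈ 2.1
HS⁻: pKₐ(H₂S) ≈ 7
RS⁻: pKₐ(RSH (a thiol)) ≈ 10.5
CH₃O⁻: pKₐ(CH₃OH) ≈ 15.5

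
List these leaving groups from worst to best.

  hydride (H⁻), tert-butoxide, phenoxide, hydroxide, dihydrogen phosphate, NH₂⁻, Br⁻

NH₂⁻ < hydride (H⁻) < tert-butoxide < hydroxide < phenoxide < dihydrogen phosphate < Br⁻

Br⁻: pKₐ(HBr) ≈ -9
dihydrogen phosphate: pKₐ(H₃PO₄) ≈ 2.1
phenoxide: pKₐ(C₆H₅OH (phenol)) ≈ 10
hydroxide: pKₐ(H₂O) ≈ 15.7
tert-butoxide: pKₐ(t-BuOH) ≈ 18
hydride (H⁻): pKₐ(H₂) ≈ 36
NH₂⁻: pKₐ(NH₃) ≈ 38
Listed from poorest to best leaving group as asked.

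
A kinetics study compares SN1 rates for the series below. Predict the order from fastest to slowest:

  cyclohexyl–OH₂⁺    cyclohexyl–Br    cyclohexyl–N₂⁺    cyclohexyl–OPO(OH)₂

cyclohexyl–N₂⁺ > cyclohexyl–Br > cyclohexyl–OH₂⁺ > cyclohexyl–OPO(OH)₂

With the same alkyl group throughout, only the leaving group differentiates the rates.
The more stable X⁻ (or X) is on its own — i.e. the weaker a base it is — the better a leaving group it makes.
cyclohexyl–N₂⁺ loses N₂: no meaningful conjugate acid; N₂ departs as an exceptionally stable neutral molecule
cyclohexyl–Br loses Br⁻: pKₐ(HBr) ≈ -9
cyclohexyl–OH₂⁺ loses H₂O: pKₐ(H₃O⁺) ≈ -1.7
cyclohexyl–OPO(OH)₂ loses H₂PO₄⁻: pKₐ(H₃PO₄) ≈ 2.1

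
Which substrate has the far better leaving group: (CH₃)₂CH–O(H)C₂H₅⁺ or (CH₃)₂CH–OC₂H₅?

(CH₃)₂CH–O(H)C₂H₅⁺

From (CH₃)₂CH–OC₂H₅ the departing group would be CH₃CH₂O⁻ (pKₐ(CH₃CH₂OH) ≈ 16). Strong base; alkoxides do not leave unassisted.
From (CH₃)₂CH–O(H)C₂H₅⁺ the leaving group is R'OH (pKₐ(R'OH₂⁺) ≈ -2.4). Neutral; leaves from a protonated ether (an oxonium ion, R–O(H)R'⁺).
(In practice (CH₃)₂CH–O(H)C₂H₅⁺ is made from (CH₃)₂CH–OC₂H₅ by protonation with concentrated HBr, allowing neutral ethanol, rather than ethoxide, to depart.)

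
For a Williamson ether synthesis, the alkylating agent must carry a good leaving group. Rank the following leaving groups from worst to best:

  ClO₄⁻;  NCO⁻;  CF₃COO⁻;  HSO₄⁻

The more stable X⁻ (or X) is on its own — i.e. the weaker a base it is — the better a leaving group it makes.
ClO₄⁻: pKₐ(HClO₄) ≈ -10
HSO₄⁻: pKₐ(H₂SO₄) ≈ -3
CF₃COO⁻: pKₐ(CF₃COOH) ≈ 0.2
NCO⁻: pKₐ(HOCN) ≈ 3.5
Listed from poorest to best leaving group as asked.

NCO⁻ < CF₃COO⁻ < HSO₄⁻ < ClO₄⁻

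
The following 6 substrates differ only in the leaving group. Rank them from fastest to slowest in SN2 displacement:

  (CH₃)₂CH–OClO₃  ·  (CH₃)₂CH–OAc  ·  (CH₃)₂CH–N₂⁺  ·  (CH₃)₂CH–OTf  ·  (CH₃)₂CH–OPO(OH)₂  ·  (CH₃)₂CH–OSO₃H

Same R in every case — rank the leaving groups.
A good leaving group is a weak base: the lower the pKₐ of its conjugate acid, the more readily it departs.
(CH₃)₂CH–N₂⁺ loses N₂: no meaningful conjugate acid; N₂ departs as an exceptionally stable neutral molecule
(CH₃)₂CH–OTf loses OTf⁻: pKₐ(CF₃SO₃H (triflic acid)) ≈ -14
(CH₃)₂CH–OClO₃ loses ClO₄⁻: pKₐ(HClO₄) ≈ -10
(CH₃)₂CH–OSO₃H loses HSO₄⁻: pKₐ(H₂SO₄) ≈ -3
(CH₃)₂CH–OPO(OH)₂ loses H₂PO₄⁻: pKₐ(H₃PO₄) ≈ 2.1
(CH₃)₂CH–OAc loses AcO⁻: pKₐ(CH₃COOH) ≈ 4.8

(CH₃)₂CH–N₂⁺ > (CH₃)₂CH–OTf > (CH₃)₂CH–OClO₃ > (CH₃)₂CH–OSO₃H > (CH₃)₂CH–OPO(OH)₂ > (CH₃)₂CH–OAc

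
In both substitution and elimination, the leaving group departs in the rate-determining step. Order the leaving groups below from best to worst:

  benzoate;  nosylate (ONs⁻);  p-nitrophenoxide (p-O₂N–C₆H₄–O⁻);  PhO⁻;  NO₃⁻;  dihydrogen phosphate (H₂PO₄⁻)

nosylate (ONs⁻): pKₐ(p-O₂NC₆H₄SO₃H) ≈ -3.5 — p-nitro group further stabilises the sulfonate
NO₃⁻: pKₐ(HNO₃) ≈ -1.3 — resonance-delocalised over three oxygens
dihydrogen phosphate (H₂PO₄⁻): pKₐ(H₃PO₄) ≈ 2.1 — moderate base; biological leaving group after further activation
benzoate: pKₐ(C₆H₅COOH) ≈ 4.2 — aryl carboxylate
p-nitrophenoxide (p-O₂N–C₆H₄–O⁻): pKₐ(p-nitrophenol) ≈ 7.2 — nitro group delocalises the charge; the classic chromogenic LG
PhO⁻: pKₐ(C₆H₅OH (phenol)) ≈ 10 — resonance into the ring helps, but still a poor LG

nosylate (ONs⁻) > NO₃⁻ > dihydrogen phosphate (H₂PO₄⁻) > benzoate > p-nitrophenoxide (p-O₂N–C₆H₄–O⁻) > PhO⁻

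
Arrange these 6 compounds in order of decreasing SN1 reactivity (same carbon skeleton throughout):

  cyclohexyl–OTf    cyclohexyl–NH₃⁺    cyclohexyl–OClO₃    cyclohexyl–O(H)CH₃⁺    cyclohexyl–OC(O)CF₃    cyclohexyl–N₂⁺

cyclohexyl–N₂⁺ > cyclohexyl–OTf > cyclohexyl–OClO₃ > cyclohexyl–O(H)CH₃⁺ > cyclohexyl–OC(O)CF₃ > cyclohexyl–NH₃⁺

With the same alkyl group throughout, only the leaving group differentiates the rates.
A good leaving group is a weak base: the lower the pKₐ of its conjugate acid, the more readily it departs.
cyclohexyl–N₂⁺ loses N₂: no meaningful conjugate acid; N₂ departs as an exceptionally stable neutral molecule
cyclohexyl–OTf loses OTf⁻: pKₐ(CF₃SO₃H (triflic acid)) ≈ -14
cyclohexyl–OClO₃ loses ClO₄⁻: pKₐ(HClO₄) ≈ -10
cyclohexyl–O(H)CH₃⁺ loses R'OH: pKₐ(R'OH₂⁺) ≈ -2.4
cyclohexyl–OC(O)CF₃ loses CF₃COO⁻: pKₐ(CF₃COOH) ≈ 0.2
cyclohexyl–NH₃⁺ loses NH₃: pKₐ(NH₄⁺) ≈ 9.2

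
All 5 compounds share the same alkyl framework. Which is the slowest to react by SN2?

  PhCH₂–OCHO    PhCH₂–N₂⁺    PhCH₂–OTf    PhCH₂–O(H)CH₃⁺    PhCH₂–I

PhCH₂–OCHO

Same R in every case — rank the leaving groups.
The more stable X⁻ (or X) is on its own — i.e. the weaker a base it is — the better a leaving group it makes.
PhCH₂–N₂⁺ loses N₂: no meaningful conjugate acid; N₂ departs as an exceptionally stable neutral molecule
PhCH₂–OTf loses OTf⁻: pKₐ(CF₃SO₃H (triflic acid)) ≈ -14
PhCH₂–I loses I⁻: pKₐ(HI) ≈ -10
PhCH₂–O(H)CH₃⁺ loses R'OH: pKₐ(R'OH₂⁺) ≈ -2.4
PhCH₂–OCHO loses HCOO⁻: pKₐ(HCOOH) ≈ 3.8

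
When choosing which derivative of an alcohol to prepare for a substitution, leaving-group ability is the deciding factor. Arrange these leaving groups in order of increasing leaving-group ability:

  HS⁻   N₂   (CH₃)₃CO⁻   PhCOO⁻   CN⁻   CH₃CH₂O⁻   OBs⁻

(CH₃)₃CO⁻ < CH₃CH₂O⁻ < CN⁻ < HS⁻ < PhCOO⁻ < OBs⁻ < N₂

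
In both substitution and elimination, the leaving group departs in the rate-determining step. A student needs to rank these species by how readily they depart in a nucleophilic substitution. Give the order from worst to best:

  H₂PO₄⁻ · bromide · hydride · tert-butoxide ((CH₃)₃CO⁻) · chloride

hydride < tert-butoxide ((CH₃)₃CO⁻) < H₂PO₄⁻ < chloride < bromide

A good leaving group is a weak base: the lower the pKₐ of its conjugate acid, the more readily it departs.
bromide: pKₐ(HBr) ≈ -9 — weak base; good leaving group
chloride: pKₐ(HCl) ≈ -7 — moderately weak base
H₂PO₄⁻: pKₐ(H₃PO₄) ≈ 2.1 — moderate base; biological leaving group after further activation
tert-butoxide ((CH₃)₃CO⁻): pKₐ(t-BuOH) ≈ 18 — bulky, strongly basic alkoxide
hydride: pKₐ(H₂) ≈ 36 — extremely strong base; leaves only in special hydride-transfer contexts
Reversing gives the worst-to-best order requested.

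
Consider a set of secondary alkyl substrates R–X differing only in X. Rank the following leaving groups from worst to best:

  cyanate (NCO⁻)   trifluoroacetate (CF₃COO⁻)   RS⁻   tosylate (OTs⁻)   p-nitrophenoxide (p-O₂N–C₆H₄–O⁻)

tosylate (OTs⁻): pKₐ(p-CH₃C₆H₄SO₃H (TsOH)) ≈ -2.8
trifluoroacetate (CF₃COO⁻): pKₐ(CF₃COOH) ≈ 0.2
cyanate (NCO⁻): pKₐ(HOCN) ≈ 3.5
p-nitrophenoxide (p-O₂N–C₆H₄–O⁻): pKₐ(p-nitrophenol) ≈ 7.2
RS⁻: pKₐ(RSH (a thiol)) ≈ 10.5
Listed from poorest to best leaving group as asked.

RS⁻ < p-nitrophenoxide (p-O₂N–C₆H₄–O⁻) < cyanate (NCO⁻) < trifluoroacetate (CF₃COO⁻) < tosylate (OTs⁻)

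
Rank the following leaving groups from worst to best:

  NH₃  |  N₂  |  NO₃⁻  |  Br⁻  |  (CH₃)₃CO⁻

A good leaving group is a weak base: the lower the pKₐ of its conjugate acid, the more readily it departs.
N₂: no meaningful conjugate acid; N₂ departs as an exceptionally stable neutral molecule
Br⁻: pKₐ(HBr) ≈ -9 — weak base; good leaving group
NO₃⁻: pKₐ(HNO₃) ≈ -1.3
NH₃: pKₐ(NH₄⁺) ≈ 9.2
(CH₃)₃CO⁻: pKₐ(t-BuOH) ≈ 18 — bulky, strongly basic alkoxide
The question asks for worst first, so the sequence is read in increasing leaving-group ability.

(CH₃)₃CO⁻ < NH₃ < NO₃⁻ < Br⁻ < N₂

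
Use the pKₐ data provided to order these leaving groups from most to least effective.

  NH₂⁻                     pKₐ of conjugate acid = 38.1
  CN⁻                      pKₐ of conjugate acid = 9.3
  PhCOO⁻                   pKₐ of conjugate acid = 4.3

Lower conjugate-acid pKₐ ⇒ weaker base ⇒ better leaving group.
Sorting by the given values: PhCOO⁻ (4.3), CN⁻ (9.3), NH₂⁻ (38.1).

PhCOO⁻ > CN⁻ > NH₂⁻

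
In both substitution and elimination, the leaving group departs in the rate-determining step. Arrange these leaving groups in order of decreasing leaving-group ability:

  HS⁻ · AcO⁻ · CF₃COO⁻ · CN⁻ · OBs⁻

OBs⁻ > CF₃COO⁻ > AcO⁻ > HS⁻ > CN⁻

A good leaving group is a weak base: the lower the pKₐ of its conjugate acid, the more readily it departs.
OBs⁻: pKₐ(p-BrC₆H₄SO₃H) ≈ -2.8
CF₃COO⁻: pKₐ(CF₃COOH) ≈ 0.2
AcO⁻: pKₐ(CH₃COOH) ≈ 4.8
HS⁻: pKₐ(H₂S) ≈ 7
CN⁻: pKₐ(HCN) ≈ 9.2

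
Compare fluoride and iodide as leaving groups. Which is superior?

iodide is the better leaving group.
pKₐ(HI) ≈ -10 versus pKₐ(HF) ≈ 3.2: iodide is the much weaker base.
Large, highly polarisable; very weak base.

iodide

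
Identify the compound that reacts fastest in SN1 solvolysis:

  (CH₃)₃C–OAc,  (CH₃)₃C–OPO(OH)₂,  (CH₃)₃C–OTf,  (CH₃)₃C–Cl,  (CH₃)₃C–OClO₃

The skeletons are identical, so relative rate is governed entirely by leaving-group ability.
A good leaving group is a weak base: the lower the pKₐ of its conjugate acid, the more readily it departs.
(CH₃)₃C–OTf loses OTf⁻: pKₐ(CF₃SO₃H (triflic acid)) ≈ -14
(CH₃)₃C–OClO₃ loses ClO₄⁻: pKₐ(HClO₄) ≈ -10
(CH₃)₃C–Cl loses Cl⁻: pKₐ(HCl) ≈ -7
(CH₃)₃C–OPO(OH)₂ loses H₂PO₄⁻: pKₐ(H₃PO₄) ≈ 2.1
(CH₃)₃C–OAc loses AcO⁻: pKₐ(CH₃COOH) ≈ 4.8

(CH₃)₃C–OTf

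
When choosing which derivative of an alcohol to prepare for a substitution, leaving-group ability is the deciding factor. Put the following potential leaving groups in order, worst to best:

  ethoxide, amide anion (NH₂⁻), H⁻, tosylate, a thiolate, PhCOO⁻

Leaving-group ability tracks the stability of the departed species; conjugate-acid pKₐ is the usual yardstick (lower pKₐ → better LG).
tosylate: pKₐ(p-CH₃C₆H₄SO₃H (TsOH)) ≈ -2.8
PhCOO⁻: pKₐ(C₆H₅COOH) ≈ 4.2
a thiolate: pKₐ(RSH (a thiol)) ≈ 10.5
ethoxide: pKₐ(CH₃CH₂OH) ≈ 16
H⁻: pKₐ(H₂) ≈ 36
amide anion (NH₂⁻): pKₐ(NH₃) ≈ 38
Listed from poorest to best leaving group as asked.

amide anion (NH₂⁻) < H⁻ < ethoxide < a thiolate < PhCOO⁻ < tosylate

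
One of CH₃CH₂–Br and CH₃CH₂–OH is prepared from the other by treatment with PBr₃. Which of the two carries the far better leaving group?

From CH₃CH₂–OH the departing group would be OH⁻ (pKₐ(H₂O) ≈ 15.7). Strong base; essentially never leaves without prior activation.
From CH₃CH₂–Br the leaving group is Br⁻ (pKₐ(HBr) ≈ -9). Weak base; good leaving group.
Treatment with PBr₃ works by replacing the hydroxyl with bromide, making CH₃CH₂–Br enormously more reactive.

CH₃CH₂–Br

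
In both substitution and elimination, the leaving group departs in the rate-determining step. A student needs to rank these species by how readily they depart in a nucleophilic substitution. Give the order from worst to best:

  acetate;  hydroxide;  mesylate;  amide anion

Leaving-group ability tracks the stability of the departed species; conjugate-acid pKₐ is the usual yardstick (lower pKₐ → better LG).
mesylate: pKₐ(CH₃SO₃H (MsOH)) ≈ -1.9 — resonance-delocalised alkanesulfonate
acetate: pKₐ(CH₃COOH) ≈ 4.8 — resonance-stabilised but still a weak base
hydroxide: pKₐ(H₂O) ≈ 15.7 — strong base; essentially never leaves without prior activation
amide anion: pKₐ(NH₃) ≈ 38 — extremely strong base; never a leaving group
Reversing gives the worst-to-best order requested.

amide anion < hydroxide < acetate < mesylate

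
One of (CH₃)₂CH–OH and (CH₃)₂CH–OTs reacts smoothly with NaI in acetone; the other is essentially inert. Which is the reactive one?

From (CH₃)₂CH–OH the departing group would be OH⁻ (pKₐ(H₂O) ≈ 15.7). Strong base; essentially never leaves without prior activation.
From (CH₃)₂CH–OTs the leaving group is OTs⁻ (pKₐ(p-CH₃C₆H₄SO₃H (TsOH)) ≈ -2.8). Resonance-delocalised arenesulfonate.
(In practice (CH₃)₂CH–OTs is made from (CH₃)₂CH–OH by treatment with TsCl / pyridine, converting the hydroxyl into a tosylate.)

(CH₃)₂CH–OTs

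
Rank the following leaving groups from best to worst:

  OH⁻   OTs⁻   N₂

Leaving-group ability tracks the stability of the departed species; conjugate-acid pKₐ is the usual yardstick (lower pKₐ → better LG).
N₂: no meaningful conjugate acid; N₂ departs as an exceptionally stable neutral molecule
OTs⁻: pKₐ(p-CH₃C₆H₄SO₃H (TsOH)) ≈ -2.8 — resonance-delocalised arenesulfonate
OH⁻: pKₐ(H₂O) ≈ 15.7

N₂ > OTs⁻ > OH⁻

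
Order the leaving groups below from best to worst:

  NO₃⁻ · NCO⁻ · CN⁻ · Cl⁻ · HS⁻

Cl⁻ > NO₃⁻ > NCO⁻ > HS⁻ > CN⁻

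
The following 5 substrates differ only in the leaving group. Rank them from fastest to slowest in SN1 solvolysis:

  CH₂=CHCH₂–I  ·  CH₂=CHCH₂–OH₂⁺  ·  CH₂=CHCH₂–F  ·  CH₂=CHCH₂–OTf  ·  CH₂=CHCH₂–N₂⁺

Identical carbon frameworks mean the comparison reduces to leaving-group quality.
The more stable X⁻ (or X) is on its own — i.e. the weaker a base it is — the better a leaving group it makes.
CH₂=CHCH₂–N₂⁺ loses N₂: no meaningful conjugate acid; N₂ departs as an exceptionally stable neutral molecule
CH₂=CHCH₂–OTf loses OTf⁻: pKₐ(CF₃SO₃H (triflic acid)) ≈ -14
CH₂=CHCH₂–I loses I⁻: pKₐ(HI) ≈ -10
CH₂=CHCH₂–OH₂⁺ loses H₂O: pKₐ(H₃O⁺) ≈ -1.7
CH₂=CHCH₂–F loses F⁻: pKₐ(HF) ≈ 3.2

CH₂=CHCH₂–N₂⁺ > CH₂=CHCH₂–OTf > CH₂=CHCH₂–I > CH₂=CHCH₂–OH₂⁺ > CH₂=CHCH₂–F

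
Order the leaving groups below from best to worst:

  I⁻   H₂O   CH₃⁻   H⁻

A good leaving group is a weak base: the lower the pKₐ of its conjugate acid, the more readily it departs.
I⁻: pKₐ(HI) ≈ -10 — large, highly polarisable; very weak base
H₂O: pKₐ(H₃O⁺) ≈ -1.7
H⁻: pKₐ(H₂) ≈ 36 — extremely strong base; leaves only in special hydride-transfer contexts
CH₃⁻: pKₐ(CH₄) ≈ 48 — unstabilised carbanion; the worst conceivable leaving group

I⁻ > H₂O > H⁻ > CH₃⁻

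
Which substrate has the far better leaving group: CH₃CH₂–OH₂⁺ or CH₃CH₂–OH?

CH₃CH₂–OH₂⁺

From CH₃CH₂–OH the departing group would be OH⁻ (pKₐ(H₂O) ≈ 15.7). Strong base; essentially never leaves without prior activation.
From CH₃CH₂–OH₂⁺ the leaving group is H₂O (pKₐ(H₃O⁺) ≈ -1.7). Neutral; leaves from a protonated alcohol (R–OH₂⁺).
(In practice CH₃CH₂–OH₂⁺ is made from CH₃CH₂–OH by protonation with strong acid, converting the leaving group from hydroxide to neutral water.)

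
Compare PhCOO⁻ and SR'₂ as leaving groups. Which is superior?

SR'₂

SR'₂ is the better leaving group.
pKₐ(R'₂SH⁺) ≈ -7 versus pKₐ(C₆H₅COOH) ≈ 4.2: SR'₂ is the much weaker base.
Neutral; leaves from a sulfonium salt (R–SR'₂⁺).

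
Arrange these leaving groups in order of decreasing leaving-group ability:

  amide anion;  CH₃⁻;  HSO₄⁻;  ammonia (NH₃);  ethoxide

HSO₄⁻: pKₐ(H₂SO₄) ≈ -3
ammonia (NH₃): pKₐ(NH₄⁺) ≈ 9.2
ethoxide: pKₐ(CH₃CH₂OH) ≈ 16
amide anion: pKₐ(NH₃) ≈ 38
CH₃⁻: pKₐ(CH₄) ≈ 48

HSO₄⁻ > ammonia (NH₃) > ethoxide > amide anion > CH₃⁻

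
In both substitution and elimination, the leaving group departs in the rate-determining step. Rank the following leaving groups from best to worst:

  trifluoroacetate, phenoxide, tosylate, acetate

tosylate > trifluoroacetate > acetate > phenoxide

A good leaving group is a weak base: the lower the pKₐ of its conjugate acid, the more readily it departs.
tosylate: pKₐ(p-CH₃C₆H₄SO₃H (TsOH)) ≈ -2.8
trifluoroacetate: pKₐ(CF₃COOH) ≈ 0.2
acetate: pKₐ(CH₃COOH) ≈ 4.8
phenoxide: pKₐ(C₆H₅OH (phenol)) ≈ 10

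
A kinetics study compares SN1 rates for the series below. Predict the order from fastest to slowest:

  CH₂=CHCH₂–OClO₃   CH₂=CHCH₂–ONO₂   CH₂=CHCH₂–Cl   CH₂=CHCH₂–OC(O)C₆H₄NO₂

CH₂=CHCH₂–OClO₃ > CH₂=CHCH₂–Cl > CH₂=CHCH₂–ONO₂ > CH₂=CHCH₂–OC(O)C₆H₄NO₂

Same R in every case — rank the leaving groups.
Leaving-group ability tracks the stability of the departed species; conjugate-acid pKₐ is the usual yardstick (lower pKₐ → better LG).
CH₂=CHCH₂–OClO₃ loses ClO₄⁻: pKₐ(HClO₄) ≈ -10
CH₂=CHCH₂–Cl loses Cl⁻: pKₐ(HCl) ≈ -7
CH₂=CHCH₂–ONO₂ loses NO₃⁻: pKₐ(HNO₃) ≈ -1.3
CH₂=CHCH₂–OC(O)C₆H₄NO₂ loses p-O₂N–C₆H₄–COO⁻: pKₐ(p-nitrobenzoic acid) ≈ 3.4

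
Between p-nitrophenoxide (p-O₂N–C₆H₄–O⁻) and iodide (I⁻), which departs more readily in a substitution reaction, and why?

iodide (I⁻) is the better leaving group.
pKₐ(HI) ≈ -10 versus pKₐ(p-nitrophenol) ≈ 7.2: iodide (I⁻) is the much weaker base.
Large, highly polarisable; very weak base.

iodide (I⁻)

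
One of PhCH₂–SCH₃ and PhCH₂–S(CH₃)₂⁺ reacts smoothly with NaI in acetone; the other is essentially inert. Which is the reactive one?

From PhCH₂–SCH₃ the departing group would be RS⁻ (pKₐ(RSH (a thiol)) ≈ 10.5). Moderately basic; rarely leaves without activation.
From PhCH₂–S(CH₃)₂⁺ the leaving group is SR'₂ (pKₐ(R'₂SH⁺) ≈ -7). Neutral; leaves from a sulfonium salt (R–SR'₂⁺).
(In practice PhCH₂–S(CH₃)₂⁺ is made from PhCH₂–SCH₃ by S-methylation with CH₃I, allowing neutral dimethyl sulfide, rather than methanethiolate, to depart.)

PhCH₂–S(CH₃)₂⁺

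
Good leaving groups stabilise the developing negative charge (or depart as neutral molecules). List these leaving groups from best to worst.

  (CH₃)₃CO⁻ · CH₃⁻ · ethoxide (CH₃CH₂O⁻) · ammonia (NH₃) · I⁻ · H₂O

I⁻: pKₐ(HI) ≈ -10
H₂O: pKₐ(H₃O⁺) ≈ -1.7
ammonia (NH₃): pKₐ(NH₄⁺) ≈ 9.2
ethoxide (CH₃CH₂O⁻): pKₐ(CH₃CH₂OH) ≈ 16
(CH₃)₃CO⁻: pKₐ(t-BuOH) ≈ 18
CH₃⁻: pKₐ(CH₄) ≈ 48

I⁻ > H₂O > ammonia (NH₃) > ethoxide (CH₃CH₂O⁻) > (CH₃)₃CO⁻ > CH₃⁻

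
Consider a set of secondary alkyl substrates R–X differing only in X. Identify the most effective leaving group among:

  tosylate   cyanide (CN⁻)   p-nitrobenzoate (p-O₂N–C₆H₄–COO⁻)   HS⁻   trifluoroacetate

Rank by basicity of the departing species: weakest base leaves most easily.
tosylate: pKₐ(p-CH₃C₆H₄SO₃H (TsOH)) ≈ -2.8
trifluoroacetate: pKₐ(CF₃COOH) ≈ 0.2
p-nitrobenzoate (p-O₂N–C₆H₄–COO⁻): pKₐ(p-nitrobenzoic acid) ≈ 3.4
HS⁻: pKₐ(H₂S) ≈ 7
cyanide (CN⁻): pKₐ(HCN) ≈ 9.2

tosylate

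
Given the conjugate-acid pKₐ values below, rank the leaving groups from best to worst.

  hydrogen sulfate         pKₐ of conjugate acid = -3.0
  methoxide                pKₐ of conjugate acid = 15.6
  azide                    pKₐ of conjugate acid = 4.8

Lower conjugate-acid pKₐ ⇒ weaker base ⇒ better leaving group.
Sorting by the given values: hydrogen sulfate (-3.0), azide (4.8), methoxide (15.6).

hydrogen sulfate > azide > methoxide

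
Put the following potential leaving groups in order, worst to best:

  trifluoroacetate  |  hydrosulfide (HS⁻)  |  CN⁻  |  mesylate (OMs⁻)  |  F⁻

Leaving-group ability tracks the stability of the departed species; conjugate-acid pKₐ is the usual yardstick (lower pKₐ → better LG).
mesylate (OMs⁻): pKₐ(CH₃SO₃H (MsOH)) ≈ -1.9
trifluoroacetate: pKₐ(CF₃COOH) ≈ 0.2
F⁻: pKₐ(HF) ≈ 3.2
hydrosulfide (HS⁻): pKₐ(H₂S) ≈ 7
CN⁻: pKₐ(HCN) ≈ 9.2
Listed from poorest to best leaving group as asked.

CN⁻ < hydrosulfide (HS⁻) < F⁻ < trifluoroacetate < mesylate (OMs⁻)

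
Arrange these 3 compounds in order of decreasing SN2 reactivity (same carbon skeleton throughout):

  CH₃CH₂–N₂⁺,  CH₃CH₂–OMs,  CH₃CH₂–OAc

CH₃CH₂–N₂⁺ > CH₃CH₂–OMs > CH₃CH₂–OAc

With the same alkyl group throughout, only the leaving group differentiates the rates.
The more stable X⁻ (or X) is on its own — i.e. the weaker a base it is — the better a leaving group it makes.
CH₃CH₂–N₂⁺ loses N₂: no meaningful conjugate acid; N₂ departs as an exceptionally stable neutral molecule
CH₃CH₂–OMs loses OMs⁻: pKₐ(CH₃SO₃H (MsOH)) ≈ -1.9
CH₃CH₂–OAc loses AcO⁻: pKₐ(CH₃COOH) ≈ 4.8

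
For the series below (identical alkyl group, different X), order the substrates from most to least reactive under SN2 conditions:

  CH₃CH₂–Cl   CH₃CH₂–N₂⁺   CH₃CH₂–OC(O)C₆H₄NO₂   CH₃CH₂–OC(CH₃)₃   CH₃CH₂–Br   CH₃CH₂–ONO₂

CH₃CH₂–N₂⁺ > CH₃CH₂–Br > CH₃CH₂–Cl > CH₃CH₂–ONO₂ > CH₃CH₂–OC(O)C₆H₄NO₂ > CH₃CH₂–OC(CH₃)₃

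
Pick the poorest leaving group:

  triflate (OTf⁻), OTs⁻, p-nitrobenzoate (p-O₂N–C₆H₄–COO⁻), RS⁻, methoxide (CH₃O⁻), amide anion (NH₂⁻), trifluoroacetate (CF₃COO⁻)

amide anion (NH₂⁻)

triflate (OTf⁻): pKₐ(CF₃SO₃H (triflic acid)) ≈ -14
OTs⁻: pKₐ(p-CH₃C₆H₄SO₃H (TsOH)) ≈ -2.8
trifluoroacetate (CF₃COO⁻): pKₐ(CF₃COOH) ≈ 0.2
p-nitrobenzoate (p-O₂N–C₆H₄–COO⁻): pKₐ(p-nitrobenzoic acid) ≈ 3.4
RS⁻: pKₐ(RSH (a thiol)) ≈ 10.5
methoxide (CH₃O⁻): pKₐ(CH₃OH) ≈ 15.5
amide anion (NH₂⁻): pKₐ(NH₃) ≈ 38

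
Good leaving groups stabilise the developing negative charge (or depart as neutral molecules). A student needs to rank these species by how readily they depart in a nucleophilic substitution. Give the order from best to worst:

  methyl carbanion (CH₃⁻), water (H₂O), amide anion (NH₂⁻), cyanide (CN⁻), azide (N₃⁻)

A good leaving group is a weak base: the lower the pKₐ of its conjugate acid, the more readily it departs.
water (H₂O): pKₐ(H₃O⁺) ≈ -1.7
azide (N₃⁻): pKₐ(HN₃) ≈ 4.7
cyanide (CN⁻): pKₐ(HCN) ≈ 9.2
amide anion (NH₂⁻): pKₐ(NH₃) ≈ 38
methyl carbanion (CH₃⁻): pKₐ(CH₄) ≈ 48

water (H₂O) > azide (N₃⁻) > cyanide (CN⁻) > amide anion (NH₂⁻) > methyl carbanion (CH₃⁻)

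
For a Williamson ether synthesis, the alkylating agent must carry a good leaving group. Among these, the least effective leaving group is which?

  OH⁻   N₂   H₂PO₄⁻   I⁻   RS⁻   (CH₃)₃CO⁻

Rank by basicity of the departing species: weakest base leaves most easily.
N₂: no meaningful conjugate acid; N₂ departs as an exceptionally stable neutral molecule
I⁻: pKₐ(HI) ≈ -10
H₂PO₄⁻: pKₐ(H₃PO₄) ≈ 2.1
RS⁻: pKₐ(RSH (a thiol)) ≈ 10.5
OH⁻: pKₐ(H₂O) ≈ 15.7
(CH₃)₃CO⁻: pKₐ(t-BuOH) ≈ 18

(CH₃)₃CO⁻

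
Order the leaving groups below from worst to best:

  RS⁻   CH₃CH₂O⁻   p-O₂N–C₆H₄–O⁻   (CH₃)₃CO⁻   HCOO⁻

(CH₃)₃CO⁻ < CH₃CH₂O⁻ < RS⁻ < p-O₂N–C₆H₄–O⁻ < HCOO⁻

HCOO⁻: pKₐ(HCOOH) ≈ 3.8
p-O₂N–C₆H₄–O⁻: pKₐ(p-nitrophenol) ≈ 7.2
RS⁻: pKₐ(RSH (a thiol)) ≈ 10.5 — moderately basic; rarely leaves without activation
CH₃CH₂O⁻: pKₐ(CH₃CH₂OH) ≈ 16 — strong base; alkoxides do not leave unassisted
(CH₃)₃CO⁻: pKₐ(t-BuOH) ≈ 18
Reversing gives the worst-to-best order requested.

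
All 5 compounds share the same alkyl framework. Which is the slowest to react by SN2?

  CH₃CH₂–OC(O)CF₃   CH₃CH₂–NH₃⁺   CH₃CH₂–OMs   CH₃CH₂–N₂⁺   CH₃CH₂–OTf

With the same alkyl group throughout, only the leaving group differentiates the rates.
The more stable X⁻ (or X) is on its own — i.e. the weaker a base it is — the better a leaving group it makes.
CH₃CH₂–N₂⁺ loses N₂: no meaningful conjugate acid; N₂ departs as an exceptionally stable neutral molecule
CH₃CH₂–OTf loses OTf⁻: pKₐ(CF₃SO₃H (triflic acid)) ≈ -14
CH₃CH₂–OMs loses OMs⁻: pKₐ(CH₃SO₃H (MsOH)) ≈ -1.9
CH₃CH₂–OC(O)CF₃ loses CF₃COO⁻: pKₐ(CF₃COOH) ≈ 0.2
CH₃CH₂–NH₃⁺ loses NH₃: pKₐ(NH₄⁺) ≈ 9.2

CH₃CH₂–NH₃⁺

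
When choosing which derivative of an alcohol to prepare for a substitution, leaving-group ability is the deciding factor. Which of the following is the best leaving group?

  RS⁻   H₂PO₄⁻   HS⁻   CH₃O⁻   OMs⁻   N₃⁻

OMs⁻

Leaving-group ability tracks the stability of the departed species; conjugate-acid pKₐ is the usual yardstick (lower pKₐ → better LG).
OMs⁻: pKₐ(CH₃SO₃H (MsOH)) ≈ -1.9
H₂PO₄⁻: pKₐ(H₃PO₄) ≈ 2.1
N₃⁻: pKₐ(HN₃) ≈ 4.7
HS⁻: pKₐ(H₂S) ≈ 7
RS⁻: pKₐ(RSH (a thiol)) ≈ 10.5
CH₃O⁻: pKₐ(CH₃OH) ≈ 15.5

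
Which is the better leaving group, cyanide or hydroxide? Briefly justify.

cyanide is the better leaving group.
pKₐ(HCN) ≈ 9.2 versus pKₐ(H₂O) ≈ 15.7: cyanide is the much weaker base.
Sp carbon stabilises the charge somewhat, but still a poor LG.

cyanide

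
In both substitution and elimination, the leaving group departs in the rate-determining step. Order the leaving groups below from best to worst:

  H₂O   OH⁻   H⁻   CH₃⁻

H₂O > OH⁻ > H⁻ > CH₃⁻

A good leaving group is a weak base: the lower the pKₐ of its conjugate acid, the more readily it departs.
H₂O: pKₐ(H₃O⁺) ≈ -1.7
OH⁻: pKₐ(H₂O) ≈ 15.7
H⁻: pKₐ(H₂) ≈ 36
CH₃⁻: pKₐ(CH₄) ≈ 48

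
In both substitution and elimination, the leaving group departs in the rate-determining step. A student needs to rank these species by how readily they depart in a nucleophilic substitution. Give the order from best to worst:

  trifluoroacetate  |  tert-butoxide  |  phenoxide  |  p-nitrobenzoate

A good leaving group is a weak base: the lower the pKₐ of its conjugate acid, the more readily it departs.
trifluoroacetate: pKₐ(CF₃COOH) ≈ 0.2
p-nitrobenzoate: pKₐ(p-nitrobenzoic acid) ≈ 3.4
phenoxide: pKₐ(C₆H₅OH (phenol)) ≈ 10
tert-butoxide: pKₐ(t-BuOH) ≈ 18

trifluoroacetate > p-nitrobenzoate > phenoxide > tert-butoxide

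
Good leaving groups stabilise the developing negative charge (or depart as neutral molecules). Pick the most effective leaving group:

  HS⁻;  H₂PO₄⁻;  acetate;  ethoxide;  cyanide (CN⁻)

A good leaving group is a weak base: the lower the pKₐ of its conjugate acid, the more readily it departs.
H₂PO₄⁻: pKₐ(H₃PO₄) ≈ 2.1
acetate: pKₐ(CH₃COOH) ≈ 4.8
HS⁻: pKₐ(H₂S) ≈ 7
cyanide (CN⁻): pKₐ(HCN) ≈ 9.2
ethoxide: pKₐ(CH₃CH₂OH) ≈ 16

H₂PO₄⁻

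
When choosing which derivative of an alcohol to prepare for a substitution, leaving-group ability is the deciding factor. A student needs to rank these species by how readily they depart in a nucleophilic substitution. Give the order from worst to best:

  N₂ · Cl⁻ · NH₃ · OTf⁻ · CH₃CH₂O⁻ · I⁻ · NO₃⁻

A good leaving group is a weak base: the lower the pKₐ of its conjugate acid, the more readily it departs.
N₂: no meaningful conjugate acid; N₂ departs as an exceptionally stable neutral molecule
OTf⁻: pKₐ(CF₃SO₃H (triflic acid)) ≈ -14
I⁻: pKₐ(HI) ≈ -10
Cl⁻: pKₐ(HCl) ≈ -7 — moderately weak base
NO₃⁻: pKₐ(HNO₃) ≈ -1.3
NH₃: pKₐ(NH₄⁺) ≈ 9.2 — neutral but moderately basic; leaves from R–NH₃⁺
CH₃CH₂O⁻: pKₐ(CH₃CH₂OH) ≈ 16
Listed from poorest to best leaving group as asked.

CH₃CH₂O⁻ < NH₃ < NO₃⁻ < Cl⁻ < I⁻ < OTf⁻ < N₂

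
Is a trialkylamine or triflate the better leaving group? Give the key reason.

triflate is the better leaving group.
pKₐ(CF₃SO₃H (triflic acid)) ≈ -14 versus pKₐ(R'₃NH⁺) ≈ 10.7: triflate is the much weaker base.
Charge spread over three oxygens and a CF₃ group; the premier leaving group in synthesis.

triflate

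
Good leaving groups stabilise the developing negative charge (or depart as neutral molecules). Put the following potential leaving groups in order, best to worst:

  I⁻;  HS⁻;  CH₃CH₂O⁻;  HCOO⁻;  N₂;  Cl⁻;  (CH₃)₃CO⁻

Leaving-group ability tracks the stability of the departed species; conjugate-acid pKₐ is the usual yardstick (lower pKₐ → better LG).
N₂: no meaningful conjugate acid; N₂ departs as an exceptionally stable neutral molecule
I⁻: pKₐ(HI) ≈ -10 — large, highly polarisable; very weak base
Cl⁻: pKₐ(HCl) ≈ -7
HCOO⁻: pKₐ(HCOOH) ≈ 3.8
HS⁻: pKₐ(H₂S) ≈ 7 — larger and more polarisable than the oxygen analogue
CH₃CH₂O⁻: pKₐ(CH₃CH₂OH) ≈ 16
(CH₃)₃CO⁻: pKₐ(t-BuOH) ≈ 18

N₂ > I⁻ > Cl⁻ > HCOO⁻ > HS⁻ > CH₃CH₂O⁻ > (CH₃)₃CO⁻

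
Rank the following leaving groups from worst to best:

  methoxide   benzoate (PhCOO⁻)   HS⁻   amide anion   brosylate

A good leaving group is a weak base: the lower the pKₐ of its conjugate acid, the more readily it departs.
brosylate: pKₐ(p-BrC₆H₄SO₃H) ≈ -2.8
benzoate (PhCOO⁻): pKₐ(C₆H₅COOH) ≈ 4.2
HS⁻: pKₐ(H₂S) ≈ 7
methoxide: pKₐ(CH₃OH) ≈ 15.5
amide anion: pKₐ(NH₃) ≈ 38
Listed from poorest to best leaving group as asked.

amide anion < methoxide < HS⁻ < benzoate (PhCOO⁻) < brosylate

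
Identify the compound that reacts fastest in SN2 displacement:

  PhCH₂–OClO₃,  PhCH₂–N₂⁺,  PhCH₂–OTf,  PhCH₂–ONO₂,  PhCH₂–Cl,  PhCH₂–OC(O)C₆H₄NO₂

PhCH₂–N₂⁺

Same R in every case — rank the leaving groups.
A good leaving group is a weak base: the lower the pKₐ of its conjugate acid, the more readily it departs.
PhCH₂–N₂⁺ loses N₂: no meaningful conjugate acid; N₂ departs as an exceptionally stable neutral molecule
PhCH₂–OTf loses OTf⁻: pKₐ(CF₃SO₃H (triflic acid)) ≈ -14
PhCH₂–OClO₃ loses ClO₄⁻: pKₐ(HClO₄) ≈ -10
PhCH₂–Cl loses Cl⁻: pKₐ(HCl) ≈ -7
PhCH₂–ONO₂ loses NO₃⁻: pKₐ(HNO₃) ≈ -1.3
PhCH₂–OC(O)C₆H₄NO₂ loses p-O₂N–C₆H₄–COO⁻: pKₐ(p-nitrobenzoic acid) ≈ 3.4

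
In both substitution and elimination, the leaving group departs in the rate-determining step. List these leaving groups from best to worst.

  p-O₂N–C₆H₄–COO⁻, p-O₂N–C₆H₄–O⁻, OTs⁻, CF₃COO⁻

OTs⁻ > CF₃COO⁻ > p-O₂N–C₆H₄–COO⁻ > p-O₂N–C₆H₄–O⁻

OTs⁻: pKₐ(p-CH₃C₆H₄SO₃H (TsOH)) ≈ -2.8
CF₃COO⁻: pKₐ(CF₃COOH) ≈ 0.2
p-O₂N–C₆H₄–COO⁻: pKₐ(p-nitrobenzoic acid) ≈ 3.4
p-O₂N–C₆H₄–O⁻: pKₐ(p-nitrophenol) ≈ 7.2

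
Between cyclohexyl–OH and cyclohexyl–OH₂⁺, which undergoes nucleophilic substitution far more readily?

From cyclohexyl–OH the departing group would be OH⁻ (pKₐ(H₂O) ≈ 15.7). Strong base; essentially never leaves without prior activation.
From cyclohexyl–OH₂⁺ the leaving group is H₂O (pKₐ(H₃O⁺) ≈ -1.7). Neutral; leaves from a protonated alcohol (R–OH₂⁺).
(In practice cyclohexyl–OH₂⁺ is made from cyclohexyl–OH by protonation with strong acid, converting the leaving group from hydroxide to neutral water.)

cyclohexyl–OH₂⁺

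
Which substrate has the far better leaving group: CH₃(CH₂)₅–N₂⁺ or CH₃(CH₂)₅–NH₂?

CH₃(CH₂)₅–N₂⁺

From CH₃(CH₂)₅–NH₂ the departing group would be NH₂⁻ (pKₐ(NH₃) ≈ 38). Extremely strong base; never a leaving group.
From CH₃(CH₂)₅–N₂⁺ the leaving group is N₂ (no meaningful conjugate acid; N₂ departs as an exceptionally stable neutral molecule).
(In practice CH₃(CH₂)₅–N₂⁺ is made from CH₃(CH₂)₅–NH₂ by diazotisation (NaNO₂ / HCl, 0 °C), generating a diazonium salt that expels N₂.)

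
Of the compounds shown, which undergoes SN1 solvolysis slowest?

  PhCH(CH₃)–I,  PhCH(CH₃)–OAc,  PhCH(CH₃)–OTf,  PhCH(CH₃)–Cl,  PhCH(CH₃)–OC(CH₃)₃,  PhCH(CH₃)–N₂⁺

With the same alkyl group throughout, only the leaving group differentiates the rates.
Rank by basicity of the departing species: weakest base leaves most easily.
PhCH(CH₃)–N₂⁺ loses N₂: no meaningful conjugate acid; N₂ departs as an exceptionally stable neutral molecule
PhCH(CH₃)–OTf loses OTf⁻: pKₐ(CF₃SO₃H (triflic acid)) ≈ -14
PhCH(CH₃)–I loses I⁻: pKₐ(HI) ≈ -10
PhCH(CH₃)–Cl loses Cl⁻: pKₐ(HCl) ≈ -7
PhCH(CH₃)–OAc loses AcO⁻: pKₐ(CH₃COOH) ≈ 4.8
PhCH(CH₃)–OC(CH₃)₃ loses (CH₃)₃CO⁻: pKₐ(t-BuOH) ≈ 18

PhCH(CH₃)–OC(CH₃)₃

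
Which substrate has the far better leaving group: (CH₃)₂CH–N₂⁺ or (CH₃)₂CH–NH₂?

From (CH₃)₂CH–NH₂ the departing group would be NH₂⁻ (pKₐ(NH₃) ≈ 38). Extremely strong base; never a leaving group.
From (CH₃)₂CH–N₂⁺ the leaving group is N₂ (no meaningful conjugate acid; N₂ departs as an exceptionally stable neutral molecule).
(In practice (CH₃)₂CH–N₂⁺ is made from (CH₃)₂CH–NH₂ by diazotisation (NaNO₂ / HCl, 0 °C), generating a diazonium salt that expels N₂.)

(CH₃)₂CH–N₂⁺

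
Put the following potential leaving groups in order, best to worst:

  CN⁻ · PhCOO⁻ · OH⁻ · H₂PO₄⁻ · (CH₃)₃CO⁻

H₂PO₄⁻ > PhCOO⁻ > CN⁻ > OH⁻ > (CH₃)₃CO⁻

H₂PO₄⁻: pKₐ(H₃PO₄) ≈ 2.1
PhCOO⁻: pKₐ(C₆H₅COOH) ≈ 4.2
CN⁻: pKₐ(HCN) ≈ 9.2
OH⁻: pKₐ(H₂O) ≈ 15.7
(CH₃)₃CO⁻: pKₐ(t-BuOH) ≈ 18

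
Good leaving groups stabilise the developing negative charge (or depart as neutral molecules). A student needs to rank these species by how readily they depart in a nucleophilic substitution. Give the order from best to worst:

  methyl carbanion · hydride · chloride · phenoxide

chloride > phenoxide > hydride > methyl carbanion

chloride: pKₐ(HCl) ≈ -7
phenoxide: pKₐ(C₆H₅OH (phenol)) ≈ 10
hydride: pKₐ(H₂) ≈ 36
methyl carbanion: pKₐ(CH₄) ≈ 48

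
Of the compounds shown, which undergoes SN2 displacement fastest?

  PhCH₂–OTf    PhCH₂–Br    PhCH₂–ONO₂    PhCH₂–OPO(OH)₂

Same R in every case — rank the leaving groups.
Leaving-group ability tracks the stability of the departed species; conjugate-acid pKₐ is the usual yardstick (lower pKₐ → better LG).
PhCH₂–OTf loses OTf⁻: pKₐ(CF₃SO₃H (triflic acid)) ≈ -14
PhCH₂–Br loses Br⁻: pKₐ(HBr) ≈ -9
PhCH₂–ONO₂ loses NO₃⁻: pKₐ(HNO₃) ≈ -1.3
PhCH₂–OPO(OH)₂ loses H₂PO₄⁻: pKₐ(H₃PO₄) ≈ 2.1

PhCH₂–OTf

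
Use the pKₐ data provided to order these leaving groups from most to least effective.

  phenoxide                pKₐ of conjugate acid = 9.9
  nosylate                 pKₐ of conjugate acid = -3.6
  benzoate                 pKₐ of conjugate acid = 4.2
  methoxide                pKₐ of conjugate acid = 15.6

Lower conjugate-acid pKₐ ⇒ weaker base ⇒ better leaving group.
Sorting by the given values: nosylate (-3.6), benzoate (4.2), phenoxide (9.9), methoxide (15.6).

nosylate > benzoate > phenoxide > methoxide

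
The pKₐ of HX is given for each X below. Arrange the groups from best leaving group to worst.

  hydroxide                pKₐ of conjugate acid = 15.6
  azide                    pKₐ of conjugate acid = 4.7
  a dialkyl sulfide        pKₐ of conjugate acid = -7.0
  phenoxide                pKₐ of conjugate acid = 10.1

Lower conjugate-acid pKₐ ⇒ weaker base ⇒ better leaving group.
Sorting by the given values: a dialkyl sulfide (-7.0), azide (4.7), phenoxide (10.1), hydroxide (15.6).

a dialkyl sulfide > azide > phenoxide > hydroxide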